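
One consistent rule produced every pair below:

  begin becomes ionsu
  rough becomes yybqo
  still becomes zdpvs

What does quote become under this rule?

Shifts by position in begin: pos 0: b→i (+7), pos 1: e→o (+10), pos 2: g→n (+7), pos 3: i→s (+10) — repeating every 2. It's a Vigenère-style cipher with numeric key [7,10]: position i shifts by key[i mod 2].
Applying it to quote: q+7=x, u+10=e, o+7=v, t+10=d, e+7=l.

xevdl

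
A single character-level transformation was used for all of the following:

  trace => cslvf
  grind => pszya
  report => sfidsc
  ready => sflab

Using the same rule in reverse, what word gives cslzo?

t(19)→c(2) and r(17)→s(18) fit y≡5x+11 (mod 26); the inverse of 5 mod 26 is 21. Each letter's alphabet position (a=0..z=25) is mapped through 5·x+11 mod 26 — an affine cipher.
Undoing it on cslzo: c(2)→21·(2−11)≡19=t; s(18)→21·(18−11)≡17=r; l(11)→21·(11−11)≡0=a; z(25)→21·(25−11)≡8=i; o(14)→21·(14−11)≡11=l (all mod 26).

trail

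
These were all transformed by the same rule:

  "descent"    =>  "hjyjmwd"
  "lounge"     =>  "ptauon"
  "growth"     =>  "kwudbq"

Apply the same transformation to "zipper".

dnvwma

In descent: d→h is +4, e→j is +5, s→y is +6, c→j is +7 — the shift increases by 1 each position. The shift increases by 1 at each position, starting from +4: 4, 5, 6, ….
On zipper: z+4=d, i+5=n, p+6=v, p+7=w, e+8=m, r+9=a.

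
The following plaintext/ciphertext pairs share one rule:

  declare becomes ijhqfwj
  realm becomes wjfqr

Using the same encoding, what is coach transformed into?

htfhm

Compare letters: d→i is +5, e→j is +5, c→h is +5 — a constant shift. Each letter is shifted forward by 5 in the alphabet (a Caesar shift of +5).
For coach: c+5=h, o+5=t, a+5=f, c+5=h, h+5=m.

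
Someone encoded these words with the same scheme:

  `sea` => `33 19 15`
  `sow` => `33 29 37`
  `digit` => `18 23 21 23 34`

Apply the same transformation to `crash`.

17 32 15 33 22

s is letter #19 and maps to 33: an offset of 14. The number is (letter's place in the alphabet, a=1) + 14.
Applying it to crash: c=3→17, r=18→32, a=1→15, s=19→33, h=8→22.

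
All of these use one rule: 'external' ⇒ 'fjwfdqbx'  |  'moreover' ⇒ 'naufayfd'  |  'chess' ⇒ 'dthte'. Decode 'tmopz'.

Shifts by position in external: pos 0: e→f (+1), pos 1: x→j (+12), pos 2: t→w (+3), pos 3: e→f (+1), pos 4: r→d (+12), pos 5: n→q (+3) — repeating every 3. It's a Vigenère-style cipher with numeric key [1,12,3]: position i shifts by key[i mod 3].
Undoing it on tmopz: t−1=s, m−12=a, o−3=l, p−1=o, z−12=n.

salon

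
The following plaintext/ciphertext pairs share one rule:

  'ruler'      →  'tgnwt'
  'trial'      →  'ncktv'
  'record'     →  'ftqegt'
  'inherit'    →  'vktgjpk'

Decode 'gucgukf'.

The output letters match the input read backwards, each shifted +2: ruler reversed is relur. Two steps: reverse the string, then apply a Caesar shift of +2.
Reversing it on gucgukf: shift back: g−2=e, u−2=s, c−2=a, g−2=e, u−2=s, k−2=i, f−2=d → esaesid; then reverse → disease.

disease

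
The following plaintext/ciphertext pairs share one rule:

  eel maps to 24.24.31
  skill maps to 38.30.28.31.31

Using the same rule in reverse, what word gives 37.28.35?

e is letter #5 and maps to 24: an offset of 19. Letters become their 1-based position plus 19 (so a→20, b→21, …).
Reversing it on 37.28.35: 37→(37−19)÷1=18=r, 28→(28−19)÷1=9=i, 35→(35−19)÷1=16=p.

rip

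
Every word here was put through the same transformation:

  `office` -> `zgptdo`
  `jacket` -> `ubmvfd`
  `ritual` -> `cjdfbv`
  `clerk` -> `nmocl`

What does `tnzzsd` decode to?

It's a Vigenère-style cipher with numeric key [11,1,10]: position i shifts by key[i mod 3].
Undoing it on tnzzsd: t−11=i, n−1=m, z−10=p, z−11=o, s−1=r, d−10=t.

import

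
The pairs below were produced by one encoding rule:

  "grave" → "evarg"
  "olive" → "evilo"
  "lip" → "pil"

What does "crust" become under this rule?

It's just the letters in reverse order.
For crust: reverse → tsurc.

tsurc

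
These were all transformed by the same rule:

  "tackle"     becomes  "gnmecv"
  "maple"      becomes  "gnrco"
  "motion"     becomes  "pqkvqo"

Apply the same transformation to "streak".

The output letters match the input read backwards, each shifted +2: tackle reversed is elkcat. Two steps: reverse the string, then apply a Caesar shift of +2.
On streak: reverse → kaerts; then shift: k+2=m, a+2=c, e+2=g, r+2=t, t+2=v, s+2=u.

mcgtvu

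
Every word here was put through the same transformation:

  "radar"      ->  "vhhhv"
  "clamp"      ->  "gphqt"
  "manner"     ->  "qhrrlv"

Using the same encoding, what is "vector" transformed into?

The shift depends on letter class: consonant r→v is +4, but vowel a→h is +7. Vowels shift forward by 7 and consonants shift forward by 4.
Applying it to vector: v(cons)+4=z, e(vowel)+7=l, c(cons)+4=g, t(cons)+4=x, o(vowel)+7=v, r(cons)+4=v.

zlgxvv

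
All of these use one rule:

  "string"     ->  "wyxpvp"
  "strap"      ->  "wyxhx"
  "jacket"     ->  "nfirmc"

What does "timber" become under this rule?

In string: s→w is +4, t→y is +5, r→x is +6, i→p is +7 — the shift increases by 1 each position. Each letter shifts forward by (position + 4), i.e. 4, 5, 6, … — the shift grows by one for each successive letter.
On timber: t+4=x, i+5=n, m+6=s, b+7=i, e+8=m, r+9=a.

xnsima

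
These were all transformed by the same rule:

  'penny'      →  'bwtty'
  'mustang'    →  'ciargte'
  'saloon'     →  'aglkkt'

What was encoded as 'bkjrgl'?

portal

Each letter's alphabet position (a=0..z=25) is mapped through 17·x+6 mod 26 — an affine cipher.
Decoding bkjrgl: b(1)→23·(1−6)≡15=p; k(10)→23·(10−6)≡14=o; j(9)→23·(9−6)≡17=r; r(17)→23·(17−6)≡19=t; g(6)→23·(6−6)≡0=a; l(11)→23·(11−6)≡11=l (all mod 26).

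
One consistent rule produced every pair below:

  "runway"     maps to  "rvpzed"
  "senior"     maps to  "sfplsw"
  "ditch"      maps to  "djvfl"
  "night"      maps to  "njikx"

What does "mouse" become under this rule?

The shift increases by 1 at each position, starting from +0: 0, 1, 2, ….
For mouse: m+0=m, o+1=p, u+2=w, s+3=v, e+4=i.

mpwvi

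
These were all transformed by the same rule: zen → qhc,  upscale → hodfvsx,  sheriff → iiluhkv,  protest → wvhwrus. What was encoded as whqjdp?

magnet

The output letters match the input read backwards, each shifted +3: zen reversed is nez. Two steps: reverse the string, then apply a Caesar shift of +3.
Reversing it on whqjdp: shift back: w−3=t, h−3=e, q−3=n, j−3=g, d−3=a, p−3=m → tengam; then reverse → magnet.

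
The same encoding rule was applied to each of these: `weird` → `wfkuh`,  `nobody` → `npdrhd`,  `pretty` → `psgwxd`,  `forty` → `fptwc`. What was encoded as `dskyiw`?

driver

In weird: w→w is +0, e→f is +1, i→k is +2, r→u is +3 — the shift increases by 1 each position. Each letter shifts forward by its position index (0, 1, 2, …) — the shift grows by one for each successive letter.
Reversing it on dskyiw: d−0=d, s−1=r, k−2=i, y−3=v, i−4=e, w−5=r.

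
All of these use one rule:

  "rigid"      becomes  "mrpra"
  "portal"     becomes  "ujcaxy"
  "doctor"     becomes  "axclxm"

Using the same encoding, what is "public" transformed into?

lrukdy

The output letters match the input read backwards, each shifted +9: rigid reversed is digir. Two steps: reverse the string, then apply a Caesar shift of +9.
Applying it to public: reverse → cilbup; then shift: c+9=l, i+9=r, l+9=u, b+9=k, u+9=d, p+9=y.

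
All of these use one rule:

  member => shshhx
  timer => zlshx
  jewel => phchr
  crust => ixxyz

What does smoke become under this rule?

The shift depends on letter class: consonant m→s is +6, but vowel e→h is +3. The rule splits by letter class: vowels +3, consonants +6.
On smoke: s(cons)+6=y, m(cons)+6=s, o(vowel)+3=r, k(cons)+6=q, e(vowel)+3=h.

ysrqh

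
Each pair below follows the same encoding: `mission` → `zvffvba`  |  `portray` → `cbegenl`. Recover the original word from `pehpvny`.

crucial

Compare letters: m→z is +13, i→v is +13, s→f is +13 — a constant shift. This is a Caesar cipher with shift 13.
Decoding pehpvny: p−13=c, e−13=r, h−13=u, p−13=c, v−13=i, n−13=a, y−13=l.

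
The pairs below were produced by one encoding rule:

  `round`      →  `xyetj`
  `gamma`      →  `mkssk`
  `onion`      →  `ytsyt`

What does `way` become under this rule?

cke

The shift depends on letter class: consonant r→x is +6, but vowel o→y is +10. Two shifts are in play — +10 for a/e/i/o/u, +6 for every other letter.
For way: w(cons)+6=c, a(vowel)+10=k, y(cons)+6=e.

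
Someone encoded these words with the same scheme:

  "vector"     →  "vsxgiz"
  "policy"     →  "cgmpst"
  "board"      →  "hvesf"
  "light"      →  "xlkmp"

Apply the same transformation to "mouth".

The output letters match the input read backwards, each shifted +4: vector reversed is rotcev. The word is reversed, then every letter is shifted forward by 4.
For mouth: reverse → htuom; then shift: h+4=l, t+4=x, u+4=y, o+4=s, m+4=q.

lxysq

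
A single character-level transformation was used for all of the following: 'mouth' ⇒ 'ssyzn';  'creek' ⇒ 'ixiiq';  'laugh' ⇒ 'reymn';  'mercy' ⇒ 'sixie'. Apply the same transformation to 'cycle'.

ieiri

The shift depends on letter class: consonant m→s is +6, but vowel o→s is +4. Vowels shift forward by 4 and consonants shift forward by 6.
Applying it to cycle: c(cons)+6=i, y(cons)+6=e, c(cons)+6=i, l(cons)+6=r, e(vowel)+4=i.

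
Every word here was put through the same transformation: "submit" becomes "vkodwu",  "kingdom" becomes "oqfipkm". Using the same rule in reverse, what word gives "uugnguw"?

The word is reversed, then every letter is shifted forward by 2.
Decoding uugnguw: shift back: u−2=s, u−2=s, g−2=e, n−2=l, g−2=e, u−2=s, w−2=u → sselesu; then reverse → useless.

useless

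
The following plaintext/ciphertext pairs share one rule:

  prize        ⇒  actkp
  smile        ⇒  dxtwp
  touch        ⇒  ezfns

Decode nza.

Compare letters: p→a is +11, r→c is +11, i→t is +11 — a constant shift. Each letter is shifted forward by 11 in the alphabet (a Caesar shift of +11).
Undoing it on nza: n−11=c, z−11=o, a−11=p.

cop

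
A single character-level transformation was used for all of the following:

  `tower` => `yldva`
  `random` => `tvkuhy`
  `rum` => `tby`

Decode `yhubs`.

The output letters match the input read backwards, each shifted +7: tower reversed is rewot. Read the word backwards and shift each letter +7.
Undoing it on yhubs: shift back: y−7=r, h−7=a, u−7=n, b−7=u, s−7=l → ranul; then reverse → lunar.

lunar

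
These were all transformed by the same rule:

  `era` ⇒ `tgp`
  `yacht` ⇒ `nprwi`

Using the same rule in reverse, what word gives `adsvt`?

Compare letters: e→t is +15, r→g is +15, a→p is +15 — a constant shift. This is a Caesar cipher with shift 15.
Decoding adsvt: a−15=l, d−15=o, s−15=d, v−15=g, t−15=e.

lodge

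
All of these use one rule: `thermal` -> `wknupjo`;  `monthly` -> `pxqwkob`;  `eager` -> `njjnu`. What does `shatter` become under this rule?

vkjwwnu

The shift depends on letter class: consonant t→w is +3, but vowel e→n is +9. Vowels shift forward by 9 and consonants shift forward by 3.
For shatter: s(cons)+3=v, h(cons)+3=k, a(vowel)+9=j, t(cons)+3=w, t(cons)+3=w, e(vowel)+9=n, r(cons)+3=u.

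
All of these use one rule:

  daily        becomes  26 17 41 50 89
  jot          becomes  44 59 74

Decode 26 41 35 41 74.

The formula is n = 3×(alphabet index, a=1) + 14.
Undoing it on 26 41 35 41 74: 26→(26−14)÷3=4=d, 41→(41−14)÷3=9=i, 35→(35−14)÷3=7=g, 41→(41−14)÷3=9=i, 74→(74−14)÷3=20=t.

digit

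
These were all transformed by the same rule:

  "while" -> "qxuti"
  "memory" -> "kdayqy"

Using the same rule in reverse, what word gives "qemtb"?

The output letters match the input read backwards, each shifted +12: while reversed is elihw. The word is reversed, then every letter is shifted forward by 12.
Undoing it on qemtb: shift back: q−12=e, e−12=s, m−12=a, t−12=h, b−12=p → esahp; then reverse → phase.

phase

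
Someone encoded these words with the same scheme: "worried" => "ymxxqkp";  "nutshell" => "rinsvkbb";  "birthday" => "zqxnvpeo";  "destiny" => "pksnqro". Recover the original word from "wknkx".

meter

w(22)→y(24) and o(14)→m(12) fit y≡21x+4 (mod 26); the inverse of 21 mod 26 is 5. Each letter's alphabet position (a=0..z=25) is mapped through 21·x+4 mod 26 — an affine cipher.
Undoing it on wknkx: w(22)→5·(22−4)≡12=m; k(10)→5·(10−4)≡4=e; n(13)→5·(13−4)≡19=t; k(10)→5·(10−4)≡4=e; x(23)→5·(23−4)≡17=r (all mod 26).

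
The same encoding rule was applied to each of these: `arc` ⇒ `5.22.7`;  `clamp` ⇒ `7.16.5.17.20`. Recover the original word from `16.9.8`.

a is letter #1 and maps to 5: an offset of 4. The number is (letter's place in the alphabet, a=1) + 4.
Reversing it on 16.9.8: 16→(16−4)÷1=12=l, 9→(9−4)÷1=5=e, 8→(8−4)÷1=4=d.

led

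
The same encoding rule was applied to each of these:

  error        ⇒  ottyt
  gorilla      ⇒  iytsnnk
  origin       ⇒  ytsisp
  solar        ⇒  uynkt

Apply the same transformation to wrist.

The shift depends on letter class: consonant r→t is +2, but vowel e→o is +10. Two shifts are in play — +10 for a/e/i/o/u, +2 for every other letter.
Applying it to wrist: w(cons)+2=y, r(cons)+2=t, i(vowel)+10=s, s(cons)+2=u, t(cons)+2=v.

ytsuv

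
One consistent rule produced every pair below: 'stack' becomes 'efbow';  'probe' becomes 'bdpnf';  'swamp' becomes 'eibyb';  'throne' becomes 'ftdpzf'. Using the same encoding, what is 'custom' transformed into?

ovefpy

The shift depends on letter class: consonant s→e is +12, but vowel a→b is +1. Vowels shift forward by 1 and consonants shift forward by 12.
On custom: c(cons)+12=o, u(vowel)+1=v, s(cons)+12=e, t(cons)+12=f, o(vowel)+1=p, m(cons)+12=y.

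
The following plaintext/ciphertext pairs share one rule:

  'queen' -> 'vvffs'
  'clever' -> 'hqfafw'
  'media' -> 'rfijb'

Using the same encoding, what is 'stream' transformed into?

The shift depends on letter class: consonant q→v is +5, but vowel u→v is +1. Vowels shift forward by 1 and consonants shift forward by 5.
Applying it to stream: s(cons)+5=x, t(cons)+5=y, r(cons)+5=w, e(vowel)+1=f, a(vowel)+1=b, m(cons)+5=r.

xywfbr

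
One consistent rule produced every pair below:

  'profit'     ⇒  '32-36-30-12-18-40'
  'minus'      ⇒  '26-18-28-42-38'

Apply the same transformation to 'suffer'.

p(#16)→32 and r(#18)→36: differences scale by 2, so n = 2·pos + 0. Each letter becomes 2×(its alphabet position, a=1..z=26).
Applying it to suffer: s=19→38, u=21→42, f=6→12, f=6→12, e=5→10, r=18→36.

38-42-12-12-10-36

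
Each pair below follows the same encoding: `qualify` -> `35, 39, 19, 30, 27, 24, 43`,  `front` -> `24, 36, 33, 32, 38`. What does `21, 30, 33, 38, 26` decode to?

cloth

q is letter #17 and maps to 35: an offset of 18. Each letter is replaced by its alphabet position (a=1..z=26) + 18.
Decoding 21, 30, 33, 38, 26: 21→(21−18)÷1=3=c, 30→(30−18)÷1=12=l, 33→(33−18)÷1=15=o, 38→(38−18)÷1=20=t, 26→(26−18)÷1=8=h.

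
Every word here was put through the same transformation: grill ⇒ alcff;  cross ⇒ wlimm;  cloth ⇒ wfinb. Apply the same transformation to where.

It's a constant shift of +20 (ROT20).
Applying it to where: w+20=q, h+20=b, e+20=y, r+20=l, e+20=y.

qbyly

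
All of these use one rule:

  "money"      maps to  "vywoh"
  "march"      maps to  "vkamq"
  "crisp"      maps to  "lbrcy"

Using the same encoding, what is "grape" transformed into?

pbjzn

A repeating key of period 2 is used — shifts +9, +10 over and over.
For grape: g+9=p, r+10=b, a+9=j, p+10=z, e+9=n.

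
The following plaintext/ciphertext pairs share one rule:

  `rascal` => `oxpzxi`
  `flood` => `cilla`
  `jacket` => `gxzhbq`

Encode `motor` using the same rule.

jlqlo

It's a constant shift of +23 (ROT23).
On motor: m+23=j, o+23=l, t+23=q, o+23=l, r+23=o.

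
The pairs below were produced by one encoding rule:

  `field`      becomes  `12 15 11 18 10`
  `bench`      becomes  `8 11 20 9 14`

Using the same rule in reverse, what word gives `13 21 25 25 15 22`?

f is letter #6 and maps to 12: an offset of 6. Letters become their 1-based position plus 6 (so a→7, b→8, …).
Decoding 13 21 25 25 15 22: 13→(13−6)÷1=7=g, 21→(21−6)÷1=15=o, 25→(25−6)÷1=19=s, 25→(25−6)÷1=19=s, 15→(15−6)÷1=9=i, 22→(22−6)÷1=16=p.

gossip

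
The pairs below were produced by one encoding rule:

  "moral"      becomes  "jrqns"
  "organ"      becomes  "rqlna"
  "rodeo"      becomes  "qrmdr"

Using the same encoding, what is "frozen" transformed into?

uqrwda

This is an affine cipher: with a=0,…,z=25, each position x becomes (17x+13) mod 26.
For frozen: f(5)→17·5+13≡20=u; r(17)→17·17+13≡16=q; o(14)→17·14+13≡17=r; z(25)→17·25+13≡22=w; e(4)→17·4+13≡3=d; n(13)→17·13+13≡0=a (all mod 26).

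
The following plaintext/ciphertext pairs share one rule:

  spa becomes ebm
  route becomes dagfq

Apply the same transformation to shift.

eturf

Compare letters: s→e is +12, p→b is +12, a→m is +12 — a constant shift. This is a Caesar cipher with shift 12.
On shift: s+12=e, h+12=t, i+12=u, f+12=r, t+12=f.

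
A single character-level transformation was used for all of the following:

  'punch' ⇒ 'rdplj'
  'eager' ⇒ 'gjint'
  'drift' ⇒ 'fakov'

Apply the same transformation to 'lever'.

nnxnt

It's a Vigenère-style cipher with numeric key [2,9]: position i shifts by key[i mod 2].
On lever: l+2=n, e+9=n, v+2=x, e+9=n, r+2=t.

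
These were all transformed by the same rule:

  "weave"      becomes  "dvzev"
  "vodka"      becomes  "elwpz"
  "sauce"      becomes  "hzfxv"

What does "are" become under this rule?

Letters are reflected about the middle of the alphabet (position → 25−position): Atbash.
For are: a↔z, r↔i, e↔v.

ziv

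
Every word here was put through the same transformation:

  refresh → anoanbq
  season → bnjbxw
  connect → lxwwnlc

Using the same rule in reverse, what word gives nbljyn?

escape

It's a constant shift of +9 (ROT9).
Undoing it on nbljyn: n−9=e, b−9=s, l−9=c, j−9=a, y−9=p, n−9=e.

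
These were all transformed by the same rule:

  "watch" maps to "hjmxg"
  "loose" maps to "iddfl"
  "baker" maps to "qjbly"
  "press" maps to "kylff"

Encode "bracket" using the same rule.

w(22)→h(7) and a(0)→j(9) fit y≡7x+9 (mod 26); the inverse of 7 mod 26 is 15. Treating letters as 0–25, the rule is x ↦ 7x + 9 (mod 26).
On bracket: b(1)→7·1+9≡16=q; r(17)→7·17+9≡24=y; a(0)→7·0+9≡9=j; c(2)→7·2+9≡23=x; k(10)→7·10+9≡1=b; e(4)→7·4+9≡11=l; t(19)→7·19+9≡12=m (all mod 26).

qyjxblm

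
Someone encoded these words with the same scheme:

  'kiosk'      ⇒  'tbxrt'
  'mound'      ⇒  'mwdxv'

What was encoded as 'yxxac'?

Read the word backwards and shift each letter +9.
Decoding yxxac: shift back: y−9=p, x−9=o, x−9=o, a−9=r, c−9=t → poort; then reverse → troop.

troop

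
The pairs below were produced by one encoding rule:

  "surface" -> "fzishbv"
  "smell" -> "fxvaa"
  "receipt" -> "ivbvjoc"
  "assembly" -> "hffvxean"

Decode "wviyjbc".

verdict

Treating letters as 0–25, the rule is x ↦ 23x + 7 (mod 26).
Decoding wviyjbc: w(22)→17·(22−7)≡21=v; v(21)→17·(21−7)≡4=e; i(8)→17·(8−7)≡17=r; y(24)→17·(24−7)≡3=d; j(9)→17·(9−7)≡8=i; b(1)→17·(1−7)≡2=c; c(2)→17·(2−7)≡19=t (all mod 26).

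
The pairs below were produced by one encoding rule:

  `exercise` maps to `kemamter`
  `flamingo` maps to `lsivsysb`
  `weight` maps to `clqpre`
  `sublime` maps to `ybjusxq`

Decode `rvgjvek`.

In exercise: e→k is +6, x→e is +7, e→m is +8, r→a is +9 — the shift increases by 1 each position. The shift increases by 1 at each position, starting from +6: 6, 7, 8, ….
Decoding rvgjvek: r−6=l, v−7=o, g−8=y, j−9=a, v−10=l, e−11=t, k−12=y.

loyalty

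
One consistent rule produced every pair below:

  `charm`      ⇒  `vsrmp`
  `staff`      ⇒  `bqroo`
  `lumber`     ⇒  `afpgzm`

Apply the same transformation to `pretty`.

c(2)→v(21) and h(7)→s(18) fit y≡15x+17 (mod 26); the inverse of 15 mod 26 is 7. This is an affine cipher: with a=0,…,z=25, each position x becomes (15x+17) mod 26.
For pretty: p(15)→15·15+17≡8=i; r(17)→15·17+17≡12=m; e(4)→15·4+17≡25=z; t(19)→15·19+17≡16=q; t(19)→15·19+17≡16=q; y(24)→15·24+17≡13=n (all mod 26).

imzqqn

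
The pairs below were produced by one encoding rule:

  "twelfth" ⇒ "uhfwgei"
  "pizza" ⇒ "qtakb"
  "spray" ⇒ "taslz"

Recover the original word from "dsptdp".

choice

Shifts by position in twelfth: pos 0: t→u (+1), pos 1: w→h (+11), pos 2: e→f (+1), pos 3: l→w (+11) — repeating every 2. It's a Vigenère-style cipher with numeric key [1,11]: position i shifts by key[i mod 2].
Decoding dsptdp: d−1=c, s−11=h, p−1=o, t−11=i, d−1=c, p−11=e.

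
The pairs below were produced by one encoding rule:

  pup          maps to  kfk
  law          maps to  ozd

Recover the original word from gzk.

Each pair mirrors across the alphabet (p↔k, u↔f, p↔k): positions sum to 25. This is the alphabet-reversal cipher (Atbash): a becomes z, b becomes y, etc.
Decoding gzk: g↔t, z↔a, k↔p.

tap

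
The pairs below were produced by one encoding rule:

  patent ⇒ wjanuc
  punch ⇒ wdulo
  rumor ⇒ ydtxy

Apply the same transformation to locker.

Shifts by position in patent: pos 0: p→w (+7), pos 1: a→j (+9), pos 2: t→a (+7), pos 3: e→n (+9) — repeating every 2. A repeating key of period 2 is used — shifts +7, +9 over and over.
For locker: l+7=s, o+9=x, c+7=j, k+9=t, e+7=l, r+9=a.

sxjtla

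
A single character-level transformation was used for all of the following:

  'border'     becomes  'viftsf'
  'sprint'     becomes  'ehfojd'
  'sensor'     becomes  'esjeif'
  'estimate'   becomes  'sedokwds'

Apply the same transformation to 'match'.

Treating letters as 0–25, the rule is x ↦ 25x + 22 (mod 26).
Applying it to match: m(12)→25·12+22≡10=k; a(0)→25·0+22≡22=w; t(19)→25·19+22≡3=d; c(2)→25·2+22≡20=u; h(7)→25·7+22≡15=p (all mod 26).

kwdup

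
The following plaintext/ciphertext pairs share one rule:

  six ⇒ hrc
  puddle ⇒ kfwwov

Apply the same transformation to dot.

This is the alphabet-reversal cipher (Atbash): a becomes z, b becomes y, etc.
Applying it to dot: d↔w, o↔l, t↔g.

wlg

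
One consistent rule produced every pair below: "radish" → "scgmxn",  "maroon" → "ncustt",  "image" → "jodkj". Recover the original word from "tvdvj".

stare

In radish: r→s is +1, a→c is +2, d→g is +3, i→m is +4 — the shift increases by 1 each position. Letter i (0-indexed) is shifted by i+1, so successive shifts are 1, 2, 3, ….
Decoding tvdvj: t−1=s, v−2=t, d−3=a, v−4=r, j−5=e.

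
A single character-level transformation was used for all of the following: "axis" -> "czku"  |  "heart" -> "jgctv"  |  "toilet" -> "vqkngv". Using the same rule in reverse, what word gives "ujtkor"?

Compare letters: a→c is +2, x→z is +2, i→k is +2 — a constant shift. Every letter moves 2 places later in the alphabet, wrapping around z→a.
Reversing it on ujtkor: u−2=s, j−2=h, t−2=r, k−2=i, o−2=m, r−2=p.

shrimp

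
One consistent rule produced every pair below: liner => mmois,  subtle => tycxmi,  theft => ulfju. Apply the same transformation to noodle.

A repeating key of period 2 is used — shifts +1, +4 over and over.
For noodle: n+1=o, o+4=s, o+1=p, d+4=h, l+1=m, e+4=i.

osphmi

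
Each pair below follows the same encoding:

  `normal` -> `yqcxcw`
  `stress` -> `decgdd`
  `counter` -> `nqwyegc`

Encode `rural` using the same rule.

The shift depends on letter class: consonant n→y is +11, but vowel o→q is +2. Vowels shift forward by 2 and consonants shift forward by 11.
On rural: r(cons)+11=c, u(vowel)+2=w, r(cons)+11=c, a(vowel)+2=c, l(cons)+11=w.

cwccw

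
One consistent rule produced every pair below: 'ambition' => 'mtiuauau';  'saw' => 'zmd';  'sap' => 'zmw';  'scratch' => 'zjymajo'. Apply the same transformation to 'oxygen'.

The shift depends on letter class: consonant m→t is +7, but vowel a→m is +12. Two shifts are in play — +12 for a/e/i/o/u, +7 for every other letter.
Applying it to oxygen: o(vowel)+12=a, x(cons)+7=e, y(cons)+7=f, g(cons)+7=n, e(vowel)+12=q, n(cons)+7=u.

aefnqu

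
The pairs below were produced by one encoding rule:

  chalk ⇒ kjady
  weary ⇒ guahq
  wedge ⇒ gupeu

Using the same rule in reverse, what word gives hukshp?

record

c(2)→k(10) and h(7)→j(9) fit y≡5x+0 (mod 26); the inverse of 5 mod 26 is 21. Each letter's alphabet position (a=0..z=25) is mapped through 5·x+0 mod 26 — an affine cipher.
Reversing it on hukshp: h(7)→21·(7−0)≡17=r; u(20)→21·(20−0)≡4=e; k(10)→21·(10−0)≡2=c; s(18)→21·(18−0)≡14=o; h(7)→21·(7−0)≡17=r; p(15)→21·(15−0)≡3=d (all mod 26).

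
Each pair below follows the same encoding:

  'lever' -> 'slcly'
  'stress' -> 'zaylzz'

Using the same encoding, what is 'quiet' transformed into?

xbpla

This is a Caesar cipher with shift 7.
On quiet: q+7=x, u+7=b, i+7=p, e+7=l, t+7=a.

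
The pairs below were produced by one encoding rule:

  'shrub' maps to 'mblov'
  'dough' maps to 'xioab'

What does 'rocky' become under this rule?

liwes

Compare letters: s→m is +20, h→b is +20, r→l is +20 — a constant shift. Each letter is shifted forward by 20 in the alphabet (a Caesar shift of +20).
For rocky: r+20=l, o+20=i, c+20=w, k+20=e, y+20=s.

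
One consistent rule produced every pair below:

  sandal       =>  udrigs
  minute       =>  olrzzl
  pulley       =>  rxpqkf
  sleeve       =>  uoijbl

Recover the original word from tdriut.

In sandal: s→u is +2, a→d is +3, n→r is +4, d→i is +5 — the shift increases by 1 each position. The shift increases by 1 at each position, starting from +2: 2, 3, 4, ….
Undoing it on tdriut: t−2=r, d−3=a, r−4=n, i−5=d, u−6=o, t−7=m.

random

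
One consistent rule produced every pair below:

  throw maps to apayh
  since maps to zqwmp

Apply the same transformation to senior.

Each letter shifts forward by (position + 7), i.e. 7, 8, 9, … — the shift grows by one for each successive letter.
On senior: s+7=z, e+8=m, n+9=w, i+10=s, o+11=z, r+12=d.

zmwszd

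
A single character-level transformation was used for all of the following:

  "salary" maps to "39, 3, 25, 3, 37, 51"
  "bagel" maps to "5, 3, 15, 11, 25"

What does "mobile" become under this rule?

27, 31, 5, 19, 25, 11

s(#19)→39 and a(#1)→3: differences scale by 2, so n = 2·pos + 1. With a=1..z=26, the number is 2·pos + 1.
Applying it to mobile: m=13→27, o=15→31, b=2→5, i=9→19, l=12→25, e=5→11.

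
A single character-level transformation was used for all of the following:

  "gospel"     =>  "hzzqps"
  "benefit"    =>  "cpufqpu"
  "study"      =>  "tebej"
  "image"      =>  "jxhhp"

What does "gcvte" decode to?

frost

It's a Vigenère-style cipher with numeric key [1,11,7]: position i shifts by key[i mod 3].
Undoing it on gcvte: g−1=f, c−11=r, v−7=o, t−1=s, e−11=t.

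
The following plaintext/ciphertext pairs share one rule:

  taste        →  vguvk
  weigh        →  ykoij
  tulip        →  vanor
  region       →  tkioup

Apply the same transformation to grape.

Two shifts are in play — +6 for a/e/i/o/u, +2 for every other letter.
Applying it to grape: g(cons)+2=i, r(cons)+2=t, a(vowel)+6=g, p(cons)+2=r, e(vowel)+6=k.

itgrk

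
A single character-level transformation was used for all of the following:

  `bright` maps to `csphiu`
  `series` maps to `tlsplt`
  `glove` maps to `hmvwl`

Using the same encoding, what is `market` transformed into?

nhsllu

The shift depends on letter class: consonant b→c is +1, but vowel i→p is +7. Two shifts are in play — +7 for a/e/i/o/u, +1 for every other letter.
Applying it to market: m(cons)+1=n, a(vowel)+7=h, r(cons)+1=s, k(cons)+1=l, e(vowel)+7=l, t(cons)+1=u.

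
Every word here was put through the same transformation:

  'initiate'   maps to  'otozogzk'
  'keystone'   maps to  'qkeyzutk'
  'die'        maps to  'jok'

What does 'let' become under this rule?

rkz

Each letter is shifted forward by 6 in the alphabet (a Caesar shift of +6).
For let: l+6=r, e+6=k, t+6=z.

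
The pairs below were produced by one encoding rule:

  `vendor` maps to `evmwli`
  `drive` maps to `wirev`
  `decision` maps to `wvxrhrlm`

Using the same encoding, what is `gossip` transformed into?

tlhhrk

Each letter is replaced by its mirror in the alphabet: a↔z, b↔y, c↔x, and so on (the Atbash cipher).
For gossip: g↔t, o↔l, s↔h, s↔h, i↔r, p↔k.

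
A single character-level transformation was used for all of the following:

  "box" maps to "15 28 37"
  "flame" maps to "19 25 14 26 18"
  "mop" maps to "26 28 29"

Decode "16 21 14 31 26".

b is letter #2 and maps to 15: an offset of 13. The number is (letter's place in the alphabet, a=1) + 13.
Undoing it on 16 21 14 31 26: 16→(16−13)÷1=3=c, 21→(21−13)÷1=8=h, 14→(14−13)÷1=1=a, 31→(31−13)÷1=18=r, 26→(26−13)÷1=13=m.

charm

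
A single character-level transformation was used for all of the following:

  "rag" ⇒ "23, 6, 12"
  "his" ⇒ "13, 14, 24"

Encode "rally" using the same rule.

r is letter #18 and maps to 23: an offset of 5. Letters become their 1-based position plus 5 (so a→6, b→7, …).
On rally: r=18→23, a=1→6, l=12→17, l=12→17, y=25→30.

23, 6, 17, 17, 30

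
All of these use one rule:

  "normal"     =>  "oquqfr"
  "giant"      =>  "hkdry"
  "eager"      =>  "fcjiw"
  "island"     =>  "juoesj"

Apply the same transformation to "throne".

ujussk

In normal: n→o is +1, o→q is +2, r→u is +3, m→q is +4 — the shift increases by 1 each position. The shift increases by 1 at each position, starting from +1: 1, 2, 3, ….
On throne: t+1=u, h+2=j, r+3=u, o+4=s, n+5=s, e+6=k.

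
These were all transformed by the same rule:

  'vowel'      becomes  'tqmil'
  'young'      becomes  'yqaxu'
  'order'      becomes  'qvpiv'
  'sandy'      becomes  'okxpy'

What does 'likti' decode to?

v(21)→t(19) and o(14)→q(16) fit y≡19x+10 (mod 26); the inverse of 19 mod 26 is 11. Treating letters as 0–25, the rule is x ↦ 19x + 10 (mod 26).
Undoing it on likti: l(11)→11·(11−10)≡11=l; i(8)→11·(8−10)≡4=e; k(10)→11·(10−10)≡0=a; t(19)→11·(19−10)≡21=v; i(8)→11·(8−10)≡4=e (all mod 26).

leave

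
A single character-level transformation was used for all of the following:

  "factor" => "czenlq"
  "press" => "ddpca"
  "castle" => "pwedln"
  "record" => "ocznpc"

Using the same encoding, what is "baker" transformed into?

cpvlm

The output letters match the input read backwards, each shifted +11: factor reversed is rotcaf. The word is reversed, then every letter is shifted forward by 11.
On baker: reverse → rekab; then shift: r+11=c, e+11=p, k+11=v, a+11=l, b+11=m.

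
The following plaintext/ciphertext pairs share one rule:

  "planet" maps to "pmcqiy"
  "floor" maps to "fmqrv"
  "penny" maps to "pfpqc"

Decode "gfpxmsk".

genuine

Each letter shifts forward by its position index (0, 1, 2, …) — the shift grows by one for each successive letter.
Decoding gfpxmsk: g−0=g, f−1=e, p−2=n, x−3=u, m−4=i, s−5=n, k−6=e.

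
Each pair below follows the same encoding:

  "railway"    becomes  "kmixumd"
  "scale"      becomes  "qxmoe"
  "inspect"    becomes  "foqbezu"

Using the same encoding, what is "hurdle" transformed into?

The word is reversed, then every letter is shifted forward by 12.
On hurdle: reverse → eldruh; then shift: e+12=q, l+12=x, d+12=p, r+12=d, u+12=g, h+12=t.

qxpdgt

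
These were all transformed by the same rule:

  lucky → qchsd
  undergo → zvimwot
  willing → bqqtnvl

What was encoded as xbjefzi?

Shifts by position in lucky: pos 0: l→q (+5), pos 1: u→c (+8), pos 2: c→h (+5), pos 3: k→s (+8) — repeating every 2. It's a Vigenère-style cipher with numeric key [5,8]: position i shifts by key[i mod 2].
Decoding xbjefzi: x−5=s, b−8=t, j−5=e, e−8=w, f−5=a, z−8=r, i−5=d.

steward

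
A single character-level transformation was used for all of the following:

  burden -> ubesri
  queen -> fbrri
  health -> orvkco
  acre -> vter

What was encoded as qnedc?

first

b(1)→u(20) and u(20)→b(1) fit y≡25x+21 (mod 26); the inverse of 25 mod 26 is 25. Treating letters as 0–25, the rule is x ↦ 25x + 21 (mod 26).
Reversing it on qnedc: q(16)→25·(16−21)≡5=f; n(13)→25·(13−21)≡8=i; e(4)→25·(4−21)≡17=r; d(3)→25·(3−21)≡18=s; c(2)→25·(2−21)≡19=t (all mod 26).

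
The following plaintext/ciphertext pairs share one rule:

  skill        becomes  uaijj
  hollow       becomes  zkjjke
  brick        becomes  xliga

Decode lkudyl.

roster

s(18)→u(20) and k(10)→a(0) fit y≡9x+14 (mod 26); the inverse of 9 mod 26 is 3. Treating letters as 0–25, the rule is x ↦ 9x + 14 (mod 26).
Undoing it on lkudyl: l(11)→3·(11−14)≡17=r; k(10)→3·(10−14)≡14=o; u(20)→3·(20−14)≡18=s; d(3)→3·(3−14)≡19=t; y(24)→3·(24−14)≡4=e; l(11)→3·(11−14)≡17=r (all mod 26).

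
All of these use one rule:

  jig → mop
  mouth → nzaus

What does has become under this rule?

ygn

The output letters match the input read backwards, each shifted +6: jig reversed is gij. Two steps: reverse the string, then apply a Caesar shift of +6.
Applying it to has: reverse → sah; then shift: s+6=y, a+6=g, h+6=n.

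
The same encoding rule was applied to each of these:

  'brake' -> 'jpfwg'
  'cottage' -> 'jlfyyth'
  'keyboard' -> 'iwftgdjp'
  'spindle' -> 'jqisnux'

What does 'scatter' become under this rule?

wjyyfhx

The output letters match the input read backwards, each shifted +5: brake reversed is ekarb. Two steps: reverse the string, then apply a Caesar shift of +5.
On scatter: reverse → rettacs; then shift: r+5=w, e+5=j, t+5=y, t+5=y, a+5=f, c+5=h, s+5=x.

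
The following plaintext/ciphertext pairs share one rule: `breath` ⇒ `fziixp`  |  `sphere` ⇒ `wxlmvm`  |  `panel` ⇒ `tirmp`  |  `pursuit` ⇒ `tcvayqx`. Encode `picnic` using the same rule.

tqgvmk

A repeating key of period 2 is used — shifts +4, +8 over and over.
Applying it to picnic: p+4=t, i+8=q, c+4=g, n+8=v, i+4=m, c+8=k.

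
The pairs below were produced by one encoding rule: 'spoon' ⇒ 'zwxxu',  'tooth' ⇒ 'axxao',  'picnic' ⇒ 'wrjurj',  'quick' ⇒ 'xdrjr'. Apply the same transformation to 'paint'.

The shift depends on letter class: consonant s→z is +7, but vowel o→x is +9. Two shifts are in play — +9 for a/e/i/o/u, +7 for every other letter.
On paint: p(cons)+7=w, a(vowel)+9=j, i(vowel)+9=r, n(cons)+7=u, t(cons)+7=a.

wjrua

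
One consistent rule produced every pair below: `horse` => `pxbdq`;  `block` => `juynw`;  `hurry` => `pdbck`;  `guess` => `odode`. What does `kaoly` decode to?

cream

Letter i (0-indexed) is shifted by i+8, so successive shifts are 8, 9, 10, ….
Decoding kaoly: k−8=c, a−9=r, o−10=e, l−11=a, y−12=m.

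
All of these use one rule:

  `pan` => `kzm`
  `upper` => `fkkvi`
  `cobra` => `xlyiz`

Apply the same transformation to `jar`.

This is the alphabet-reversal cipher (Atbash): a becomes z, b becomes y, etc.
On jar: j↔q, a↔z, r↔i.

qzi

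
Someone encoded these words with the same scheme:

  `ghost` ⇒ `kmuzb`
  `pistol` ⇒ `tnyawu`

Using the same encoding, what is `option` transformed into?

suzpww

In ghost: g→k is +4, h→m is +5, o→u is +6, s→z is +7 — the shift increases by 1 each position. Each letter shifts forward by (position + 4), i.e. 4, 5, 6, … — the shift grows by one for each successive letter.
On option: o+4=s, p+5=u, t+6=z, i+7=p, o+8=w, n+9=w.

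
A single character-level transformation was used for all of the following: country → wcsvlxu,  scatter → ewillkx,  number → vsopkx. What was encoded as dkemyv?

design

Treating letters as 0–25, the rule is x ↦ 7x + 8 (mod 26).
Undoing it on dkemyv: d(3)→15·(3−8)≡3=d; k(10)→15·(10−8)≡4=e; e(4)→15·(4−8)≡18=s; m(12)→15·(12−8)≡8=i; y(24)→15·(24−8)≡6=g; v(21)→15·(21−8)≡13=n (all mod 26).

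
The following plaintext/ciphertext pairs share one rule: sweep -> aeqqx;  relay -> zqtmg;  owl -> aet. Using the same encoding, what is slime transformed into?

The shift depends on letter class: consonant s→a is +8, but vowel e→q is +12. Two shifts are in play — +12 for a/e/i/o/u, +8 for every other letter.
Applying it to slime: s(cons)+8=a, l(cons)+8=t, i(vowel)+12=u, m(cons)+8=u, e(vowel)+12=q.

atuuq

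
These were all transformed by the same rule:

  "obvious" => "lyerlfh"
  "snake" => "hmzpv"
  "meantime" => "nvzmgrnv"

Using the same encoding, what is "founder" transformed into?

ulfmwvi

This is the alphabet-reversal cipher (Atbash): a becomes z, b becomes y, etc.
On founder: f↔u, o↔l, u↔f, n↔m, d↔w, e↔v, r↔i.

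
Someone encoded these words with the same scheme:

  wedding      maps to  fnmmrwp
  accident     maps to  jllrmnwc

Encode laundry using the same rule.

ujdwmah

Compare letters: w→f is +9, e→n is +9, d→m is +9 — a constant shift. It's a constant shift of +9 (ROT9).
On laundry: l+9=u, a+9=j, u+9=d, n+9=w, d+9=m, r+9=a, y+9=h.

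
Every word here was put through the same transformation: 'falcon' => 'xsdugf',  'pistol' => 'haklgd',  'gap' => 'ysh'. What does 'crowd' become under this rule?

Compare letters: f→x is +18, a→s is +18, l→d is +18 — a constant shift. It's a constant shift of +18 (ROT18).
Applying it to crowd: c+18=u, r+18=j, o+18=g, w+18=o, d+18=v.

ujgov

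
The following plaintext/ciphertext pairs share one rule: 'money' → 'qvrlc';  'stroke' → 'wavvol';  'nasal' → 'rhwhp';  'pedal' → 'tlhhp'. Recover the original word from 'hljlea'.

defeat

Shifts by position in money: pos 0: m→q (+4), pos 1: o→v (+7), pos 2: n→r (+4), pos 3: e→l (+7) — repeating every 2. A repeating key of period 2 is used — shifts +4, +7 over and over.
Undoing it on hljlea: h−4=d, l−7=e, j−4=f, l−7=e, e−4=a, a−7=t.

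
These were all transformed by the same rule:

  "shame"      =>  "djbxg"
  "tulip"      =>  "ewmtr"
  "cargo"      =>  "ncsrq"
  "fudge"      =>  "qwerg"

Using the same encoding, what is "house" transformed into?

sqvdg

Shifts by position in shame: pos 0: s→d (+11), pos 1: h→j (+2), pos 2: a→b (+1), pos 3: m→x (+11), pos 4: e→g (+2) — repeating every 3. It's a Vigenère-style cipher with numeric key [11,2,1]: position i shifts by key[i mod 3].
On house: h+11=s, o+2=q, u+1=v, s+11=d, e+2=g.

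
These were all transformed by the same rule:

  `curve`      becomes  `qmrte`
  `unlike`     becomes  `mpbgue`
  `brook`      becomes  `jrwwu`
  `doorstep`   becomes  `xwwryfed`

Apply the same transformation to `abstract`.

cjyfrcqf

c(2)→q(16) and u(20)→m(12) fit y≡7x+2 (mod 26); the inverse of 7 mod 26 is 15. This is an affine cipher: with a=0,…,z=25, each position x becomes (7x+2) mod 26.
Applying it to abstract: a(0)→7·0+2≡2=c; b(1)→7·1+2≡9=j; s(18)→7·18+2≡24=y; t(19)→7·19+2≡5=f; r(17)→7·17+2≡17=r; a(0)→7·0+2≡2=c; c(2)→7·2+2≡16=q; t(19)→7·19+2≡5=f (all mod 26).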